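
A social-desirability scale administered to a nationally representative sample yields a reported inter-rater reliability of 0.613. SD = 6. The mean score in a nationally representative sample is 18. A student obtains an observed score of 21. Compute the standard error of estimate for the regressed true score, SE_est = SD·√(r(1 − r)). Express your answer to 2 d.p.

2.92

SE_est = SD · √(r(1 − r)) = 6.0000 · √0.2372 ≃ 6.0000 · 0.4871 ≃ 2.9224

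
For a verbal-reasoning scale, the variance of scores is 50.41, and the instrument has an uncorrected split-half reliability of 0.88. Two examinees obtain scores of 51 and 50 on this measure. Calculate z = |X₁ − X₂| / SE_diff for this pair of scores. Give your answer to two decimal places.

0.39

SD = √50.41 = 7.100
Full-length reliability (Spearman-Brown) = 2(0.88)/(1+0.88) ≈ 0.936
The standard error of measurement is 7.100·√(1 − 0.936) ≈ 7.100·0.253 ≈ 1.794.
Standard error of the difference = 1.794·√2 ≈ 2.537
z = |51 − 50| / 2.537 = 1 / 2.537 ≈ 0.394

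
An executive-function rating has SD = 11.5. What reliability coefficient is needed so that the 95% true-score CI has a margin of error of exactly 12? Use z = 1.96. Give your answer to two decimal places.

0.72

Required SEM = 12 / 1.96 ≈ 6.122
Required reliability = 1 − (SEM/SD)² = 1 − 0.283 ≈ 0.717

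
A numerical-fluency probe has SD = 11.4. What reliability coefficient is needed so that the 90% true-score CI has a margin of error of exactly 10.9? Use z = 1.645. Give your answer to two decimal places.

SEM needed = half-width / z = 10.9/1.645 ≈ 6.626
r = 1 − (SEM / SD)² = 1 − (6.626 / 11.4)² ≈ 1 − 0.338 ≈ 0.662

0.66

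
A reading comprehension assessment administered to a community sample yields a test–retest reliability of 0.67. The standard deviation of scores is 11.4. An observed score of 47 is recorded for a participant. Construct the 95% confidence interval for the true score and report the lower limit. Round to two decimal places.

SEM = 11.400·√(1 − 0.670) ≈ 6.549
Half-width = 1.96·6.549 ≈ 12.836
Lower bound: 47 − 12.836 = 34.164

34.16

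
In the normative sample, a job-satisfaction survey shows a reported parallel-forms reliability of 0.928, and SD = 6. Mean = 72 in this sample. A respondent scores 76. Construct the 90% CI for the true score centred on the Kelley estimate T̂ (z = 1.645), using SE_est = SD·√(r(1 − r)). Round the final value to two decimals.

[73.16, 78.26]

Estimated true score = 0.928*76 + (1 − 0.928)*72 ≈ 75.712
SE_est = 6.000*√(0.928*0.072) ≈ 1.551
90% CI: 75.712 ± 2.551 ≈ (73.161, 78.263)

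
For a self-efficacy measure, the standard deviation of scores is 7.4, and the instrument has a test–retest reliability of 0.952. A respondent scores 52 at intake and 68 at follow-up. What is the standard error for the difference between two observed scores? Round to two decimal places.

2.29

The standard error of measurement is 7.400·√(1 − 0.952) ≈ 7.400·0.219 ≈ 1.621.
Standard error of the difference = 1.621·√2 ≈ 2.293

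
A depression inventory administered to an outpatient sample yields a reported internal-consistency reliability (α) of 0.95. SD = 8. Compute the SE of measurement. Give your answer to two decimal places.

1.79

SEM = 8.0000 · √(1 − 0.9500) = 8.0000 · √0.0500 ≃ 8.0000 · 0.2236 ≃ 1.7889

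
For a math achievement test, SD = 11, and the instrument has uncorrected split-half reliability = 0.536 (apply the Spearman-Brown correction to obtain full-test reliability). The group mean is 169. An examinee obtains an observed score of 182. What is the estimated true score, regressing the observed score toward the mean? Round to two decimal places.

r_full = 2·0.536 / (1 + 0.536) ≈ 0.6979
T̂ = 0.6979(182) + 0.3021(169) ≈ 178.0729

178.07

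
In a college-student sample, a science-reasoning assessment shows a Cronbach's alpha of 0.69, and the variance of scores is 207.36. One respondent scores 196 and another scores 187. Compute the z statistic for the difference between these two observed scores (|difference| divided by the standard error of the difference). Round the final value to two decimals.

0.79

σ = 207.36^(1/2) = 14.400
SEM = 14.400*√(1 − 0.690) ≈ 8.018
Standard error of the difference = 8.018·√2 ≈ 11.339
z = 9 / 11.339 ≈ 0.794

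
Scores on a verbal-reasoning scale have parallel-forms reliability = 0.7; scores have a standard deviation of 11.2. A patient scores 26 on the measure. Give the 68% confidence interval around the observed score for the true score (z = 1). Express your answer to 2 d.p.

SEM = 11.20000·√(1 − 0.70000) ≈ 6.13449
Half-width = 1·6.13449 ≈ 6.13449
CI = 26 ± 6.13449 → [19.86551, 32.13449]

[19.87, 32.13]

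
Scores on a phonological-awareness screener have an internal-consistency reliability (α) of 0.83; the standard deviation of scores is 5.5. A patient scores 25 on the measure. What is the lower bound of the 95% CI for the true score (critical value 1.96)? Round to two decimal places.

20.56

The standard error of measurement is 5.5000*√(1 − 0.8300) ≃ 5.5000*0.4123 ≃ 2.2677.
1.96 * SEM ≃ 4.4447
Lower bound: 25 − 4.4447 = 20.5553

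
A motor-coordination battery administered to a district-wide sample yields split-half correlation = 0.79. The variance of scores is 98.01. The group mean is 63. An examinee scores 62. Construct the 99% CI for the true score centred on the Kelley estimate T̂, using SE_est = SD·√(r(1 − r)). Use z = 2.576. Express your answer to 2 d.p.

σ = 98.01^(1/2) = 9.9000
r_full = 2·0.79 / (1 + 0.79) ≈ 0.8827
T̂ = 0.8827(62) + 0.1173(63) ≈ 62.1173
SE_est = 9.9000·√[r(1 − r)] ≈ 3.1858
CI = 62.1173 ± 2.576 * 3.1858 → [53.9107, 70.3240]

[53.91, 70.32]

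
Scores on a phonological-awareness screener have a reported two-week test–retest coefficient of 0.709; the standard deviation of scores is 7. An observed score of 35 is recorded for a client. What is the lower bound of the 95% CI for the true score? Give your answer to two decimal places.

27.60

SEM = 7.000*√(1 − 0.709) ≈ 3.776
Margin = 1.96 * 3.776 ≈ 7.401
Lower bound: 35 − 7.401 = 27.599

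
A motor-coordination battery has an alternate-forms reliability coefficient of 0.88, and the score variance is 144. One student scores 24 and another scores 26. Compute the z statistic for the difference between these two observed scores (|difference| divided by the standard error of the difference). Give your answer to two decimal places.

SD = √144 ≈ 12.000
The standard error of measurement is 12.000×√(1 − 0.880) ≈ 12.000×0.346 ≈ 4.157.
SE_diff = SEM × √2 ≈ 4.157 × 1.414 ≈ 5.879
z = 2 / 5.879 ≈ 0.340

0.34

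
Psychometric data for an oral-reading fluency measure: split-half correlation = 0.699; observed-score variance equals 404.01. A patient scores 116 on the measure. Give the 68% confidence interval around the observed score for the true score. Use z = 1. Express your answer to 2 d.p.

[107.54, 124.46]

SD = √404.01 ≈ 20.100
Spearman-Brown: r = 2(0.699) / (1 + 0.699) = 1.398 / 1.699 ≈ 0.823
SEM = 20.100 · √(1 − 0.823) = 20.100 · √0.177 ≈ 20.100 · 0.421 ≈ 8.460
1 · SEM ≈ 8.460
68% CI: 116 ± 8.460 = [107.540, 124.460]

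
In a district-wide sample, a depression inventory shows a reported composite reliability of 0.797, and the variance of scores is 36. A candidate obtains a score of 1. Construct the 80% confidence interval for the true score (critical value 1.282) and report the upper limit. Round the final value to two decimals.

4.47

SD = √36 = 6.0000
The standard error of measurement is 6.0000·√(1 − 0.7970) ≈ 6.0000·0.4506 ≈ 2.7033.
1.282 · SEM ≈ 3.4657
Upper bound: 1 + 3.4657 = 4.4657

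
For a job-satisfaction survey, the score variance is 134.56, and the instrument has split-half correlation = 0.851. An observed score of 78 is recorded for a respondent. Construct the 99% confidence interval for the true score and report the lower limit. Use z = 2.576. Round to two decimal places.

69.52

SD = √134.56 = 11.600
Full-length reliability (Spearman-Brown) = 2(0.851)/(1+0.851) ≈ 0.920
SEM = 11.600×√(1 − 0.920) ≈ 3.291
2.576 × SEM ≈ 8.478
Lower bound: 78 − 8.478 = 69.522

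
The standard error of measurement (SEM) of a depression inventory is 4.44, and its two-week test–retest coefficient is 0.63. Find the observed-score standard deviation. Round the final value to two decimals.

σ = SEM·(1 − r)^(−1/2) ≈ 4.44·1.6440 ≈ 7.2993

7.30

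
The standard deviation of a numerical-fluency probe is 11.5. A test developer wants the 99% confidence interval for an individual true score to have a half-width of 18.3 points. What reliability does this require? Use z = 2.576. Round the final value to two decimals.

0.62

SEM needed = half-width / z = 18.3/2.576 ≈ 7.1040
r = 1 − (SEM / SD)² = 1 − (7.1040 / 11.5)² ≈ 1 − 0.3816 ≈ 0.6184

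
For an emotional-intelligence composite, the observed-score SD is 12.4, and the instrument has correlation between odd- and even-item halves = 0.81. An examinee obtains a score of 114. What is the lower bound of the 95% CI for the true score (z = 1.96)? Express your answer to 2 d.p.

106.13

Spearman-Brown: r = 2(0.81) / (1 + 0.81) = 1.6200 / 1.8100 ≃ 0.8950
SEM = 12.4000*√(1 − 0.8950) ≃ 4.0175
Half-width = 1.96*4.0175 ≃ 7.8744
Lower bound: 114 − 7.8744 = 106.1256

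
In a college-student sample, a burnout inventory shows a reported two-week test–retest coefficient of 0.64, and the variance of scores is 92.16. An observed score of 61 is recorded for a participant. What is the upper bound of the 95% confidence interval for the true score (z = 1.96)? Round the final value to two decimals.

SD = √92.16 = 9.600
The standard error of measurement is 9.600*√(1 − 0.640) ≈ 9.600*0.600 ≈ 5.760.
Margin = 1.96 * 5.760 ≈ 11.290
Upper limit = 61 + 11.290 ≈ 72.290

72.29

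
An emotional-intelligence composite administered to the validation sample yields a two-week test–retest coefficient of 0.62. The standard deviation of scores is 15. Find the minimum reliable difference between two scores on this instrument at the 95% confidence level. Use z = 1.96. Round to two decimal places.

25.63

The standard error of measurement is 15.00000·√(1 − 0.62000) ≈ 15.00000·0.61644 ≈ 9.24662.
SE_diff = √2 · SEM ≈ 13.07670
Smallest detectable difference = 1.96·13.07670 ≈ 25.63033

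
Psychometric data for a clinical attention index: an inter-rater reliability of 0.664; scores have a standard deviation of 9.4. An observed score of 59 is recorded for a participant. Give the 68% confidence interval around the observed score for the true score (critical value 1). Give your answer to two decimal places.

SEM = 9.40000 * √(1 − 0.66400) = 9.40000 * √0.33600 ≃ 9.40000 * 0.57966 ≃ 5.44876
Margin = 1 * 5.44876 ≃ 5.44876
CI = 59 ± 5.44876 → [53.55124, 64.44876]

[53.55, 64.45]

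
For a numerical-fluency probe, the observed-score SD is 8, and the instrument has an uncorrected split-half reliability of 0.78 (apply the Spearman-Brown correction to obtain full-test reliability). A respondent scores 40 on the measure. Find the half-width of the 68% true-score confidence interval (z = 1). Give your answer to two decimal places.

2.81

Full-length reliability (Spearman-Brown) = 2(0.78)/(1+0.78) ≈ 0.87640
SEM = 8.00000 * √(1 − 0.87640) = 8.00000 * √0.12360 ≈ 8.00000 * 0.35156 ≈ 2.81249
Half-width = 1*2.81249 ≈ 2.81249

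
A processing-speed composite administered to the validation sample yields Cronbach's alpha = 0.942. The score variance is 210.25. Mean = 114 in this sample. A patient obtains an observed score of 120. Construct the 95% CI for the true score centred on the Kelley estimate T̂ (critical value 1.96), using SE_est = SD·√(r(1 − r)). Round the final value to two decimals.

[113.01, 126.29]

σ = 210.25^(1/2) = 14.50000
T̂ = r·X + (1 − r)·M = 0.94200·120 + 0.05800·114 = 113.04000 + 6.61200 ≈ 119.65200
SE_est = 14.50000·√[r(1 − r)] ≈ 3.38928
95% CI: 119.65200 ± 6.64299 ≈ (113.00901, 126.29499)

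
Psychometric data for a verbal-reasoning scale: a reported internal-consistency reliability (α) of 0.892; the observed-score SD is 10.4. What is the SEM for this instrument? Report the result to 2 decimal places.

SEM = 10.40000 · √(1 − 0.89200) = 10.40000 · √0.10800 ≈ 10.40000 · 0.32863 ≈ 3.41779

3.42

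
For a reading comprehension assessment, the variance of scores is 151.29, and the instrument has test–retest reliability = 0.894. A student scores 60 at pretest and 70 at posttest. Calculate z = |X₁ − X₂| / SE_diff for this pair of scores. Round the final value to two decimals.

SD = √151.29 = 12.3000
SEM = 12.3000 · √(1 − 0.8940) = 12.3000 · √0.1060 ≃ 12.3000 · 0.3256 ≃ 4.0046
Standard error of the difference = 4.0046·√2 ≃ 5.6633
z = |60 − 70| / 5.6633 = 10 / 5.6633 ≃ 1.7657

1.77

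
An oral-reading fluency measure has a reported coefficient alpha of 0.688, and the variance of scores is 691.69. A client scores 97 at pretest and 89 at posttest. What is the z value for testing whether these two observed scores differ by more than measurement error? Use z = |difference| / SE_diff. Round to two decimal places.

SD = √691.69 = 26.3000
SEM = 26.3000 × √(1 − 0.6880) = 26.3000 × √0.3120 ≈ 26.3000 × 0.5586 ≈ 14.6904
SE_diff = √2 × SEM ≈ 20.7753
z = 8 / 20.7753 ≈ 0.3851

0.39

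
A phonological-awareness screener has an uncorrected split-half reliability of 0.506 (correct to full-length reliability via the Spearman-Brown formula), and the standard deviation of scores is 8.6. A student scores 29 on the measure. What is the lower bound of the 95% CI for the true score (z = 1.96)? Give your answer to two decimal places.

Spearman-Brown: r = 2(0.506) / (1 + 0.506) = 1.0120 / 1.5060 ≈ 0.6720
SEM = 8.6000*√(1 − 0.6720) ≈ 4.9255
1.96 * SEM ≈ 9.6540
Lower bound: 29 − 9.6540 = 19.3460

19.35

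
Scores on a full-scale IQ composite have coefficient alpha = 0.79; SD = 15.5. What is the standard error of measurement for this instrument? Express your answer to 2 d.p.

SEM = 15.5000 * √(1 − 0.7900) = 15.5000 * √0.2100 ≈ 15.5000 * 0.4583 ≈ 7.1030

7.10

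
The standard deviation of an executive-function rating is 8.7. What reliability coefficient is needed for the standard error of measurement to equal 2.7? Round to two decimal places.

r = 1 − (2.70000/8.7)² ≈ 1 − 0.09631 ≈ 0.90369

0.90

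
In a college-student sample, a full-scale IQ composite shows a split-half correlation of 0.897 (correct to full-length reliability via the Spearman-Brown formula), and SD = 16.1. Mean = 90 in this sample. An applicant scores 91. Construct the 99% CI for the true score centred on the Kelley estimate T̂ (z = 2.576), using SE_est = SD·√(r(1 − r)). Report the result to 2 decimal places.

r_full = 2·0.897 / (1 + 0.897) ≈ 0.94570
Estimated true score = 0.94570*91 + (1 − 0.94570)*90 ≈ 90.94570
SE_est = SD * √(r(1 − r)) = 16.10000 * √0.05135 ≈ 16.10000 * 0.22660 ≈ 3.64828
99% CI: 90.94570 ± 9.39797 ≈ (81.54773, 100.34368)

[81.55, 100.34]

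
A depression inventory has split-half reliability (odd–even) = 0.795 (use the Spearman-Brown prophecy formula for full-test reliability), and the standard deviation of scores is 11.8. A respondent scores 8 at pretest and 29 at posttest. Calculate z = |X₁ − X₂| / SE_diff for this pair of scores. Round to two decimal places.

Spearman-Brown: r = 2(0.795) / (1 + 0.795) = 1.5900 / 1.7950 ≈ 0.8858
SEM = 11.8000 × √(1 − 0.8858) = 11.8000 × √0.1142 ≈ 11.8000 × 0.3379 ≈ 3.9877
SE_diff = √2 × SEM ≈ 5.6395
z = 21 / 5.6395 ≈ 3.7237

3.72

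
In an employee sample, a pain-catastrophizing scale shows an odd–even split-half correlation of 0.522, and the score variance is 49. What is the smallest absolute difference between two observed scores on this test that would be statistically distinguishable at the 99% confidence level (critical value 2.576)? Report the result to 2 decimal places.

σ = 49^(1/2) = 7.0000
Full-length reliability (Spearman-Brown) = 2(0.522)/(1+0.522) ≈ 0.6859
The standard error of measurement is 7.0000*√(1 − 0.6859) ≈ 7.0000*0.5604 ≈ 3.9229.
Standard error of the difference = 3.9229·√2 ≈ 5.5478
Smallest detectable difference = 2.576*5.5478 ≈ 14.2911

14.29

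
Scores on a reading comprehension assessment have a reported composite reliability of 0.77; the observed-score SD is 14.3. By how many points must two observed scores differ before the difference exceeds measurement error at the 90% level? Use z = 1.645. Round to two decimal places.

SEM = 14.30000 · √(1 − 0.77000) = 14.30000 · √0.23000 ≈ 14.30000 · 0.47958 ≈ 6.85804
Standard error of the difference = 6.85804·√2 ≈ 9.69873
Minimum reliable difference = 1.645 · SE_diff ≈ 1.645 · 9.69873 ≈ 15.95441

15.95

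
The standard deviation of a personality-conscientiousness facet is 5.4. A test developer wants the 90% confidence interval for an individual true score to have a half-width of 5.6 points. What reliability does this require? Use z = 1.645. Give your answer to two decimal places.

SEM needed = half-width / z = 5.6/1.645 ≈ 3.4043
r = 1 − (3.4043/5.4)² ≈ 1 − 0.3974 ≈ 0.6026

0.60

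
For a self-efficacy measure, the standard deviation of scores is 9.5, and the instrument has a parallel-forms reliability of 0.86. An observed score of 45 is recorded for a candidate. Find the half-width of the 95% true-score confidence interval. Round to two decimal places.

SEM = 9.500 × √(1 − 0.860) = 9.500 × √0.140 ≈ 9.500 × 0.374 ≈ 3.555
Half-width = 1.96×3.555 ≈ 6.967

6.97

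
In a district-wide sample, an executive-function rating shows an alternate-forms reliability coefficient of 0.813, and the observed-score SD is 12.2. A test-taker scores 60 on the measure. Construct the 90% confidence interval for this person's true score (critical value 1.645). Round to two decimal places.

[51.32, 68.68]

SEM = 12.200 · √(1 − 0.813) = 12.200 · √0.187 ≈ 12.200 · 0.432 ≈ 5.276
Margin = 1.645 · 5.276 ≈ 8.679
CI = 60 ± 8.679 → [51.321, 68.679]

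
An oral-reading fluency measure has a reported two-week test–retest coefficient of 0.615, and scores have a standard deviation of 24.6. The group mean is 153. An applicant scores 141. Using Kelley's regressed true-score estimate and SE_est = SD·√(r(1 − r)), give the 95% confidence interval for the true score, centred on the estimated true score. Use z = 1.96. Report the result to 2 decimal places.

[122.16, 169.08]

T̂ = 0.615(141) + 0.385(153) ≈ 145.620
SE_est = SD × √(r(1 − r)) = 24.600 × √0.237 ≈ 24.600 × 0.487 ≈ 11.970
CI = 145.620 ± 1.96 × 11.970 → [122.158, 169.082]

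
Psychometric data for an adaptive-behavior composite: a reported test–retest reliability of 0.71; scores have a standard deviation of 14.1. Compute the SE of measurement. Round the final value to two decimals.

The standard error of measurement is 14.1000·√(1 − 0.7100) ≃ 14.1000·0.5385 ≃ 7.5931.

7.59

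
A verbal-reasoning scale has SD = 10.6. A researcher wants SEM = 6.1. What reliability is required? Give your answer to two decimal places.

r = 1 − (6.1000/10.6)² ≈ 1 − 0.3312 ≈ 0.6688

0.67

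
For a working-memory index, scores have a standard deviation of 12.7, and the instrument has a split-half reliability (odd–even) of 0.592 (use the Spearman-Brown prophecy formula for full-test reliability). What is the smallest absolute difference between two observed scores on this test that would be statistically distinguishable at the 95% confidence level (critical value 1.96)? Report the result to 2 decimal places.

17.82

r_full = 2·0.592 / (1 + 0.592) ≈ 0.744
The standard error of measurement is 12.700×√(1 − 0.744) ≈ 12.700×0.506 ≈ 6.429.
SE_diff = SEM × √2 ≈ 6.429 × 1.414 ≈ 9.092
Minimum reliable difference = 1.96 × SE_diff ≈ 1.96 × 9.092 ≈ 17.821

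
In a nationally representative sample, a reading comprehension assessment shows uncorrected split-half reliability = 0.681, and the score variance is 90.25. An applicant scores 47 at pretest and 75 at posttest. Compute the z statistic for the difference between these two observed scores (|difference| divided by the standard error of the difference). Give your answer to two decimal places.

SD = √90.25 ≃ 9.500
Full-length reliability (Spearman-Brown) = 2(0.681)/(1+0.681) ≃ 0.810
SEM = 9.500 · √(1 − 0.810) = 9.500 · √0.190 ≃ 9.500 · 0.436 ≃ 4.138
SE_diff = √2 · SEM ≃ 5.853
z = |47 − 75| / 5.853 = 28 / 5.853 ≃ 4.784

4.78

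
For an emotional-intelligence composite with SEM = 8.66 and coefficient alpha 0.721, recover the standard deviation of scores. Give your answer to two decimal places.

16.40

σ = SEM·(1 − r)^(−1/2) ≈ 8.66·1.893 ≈ 16.395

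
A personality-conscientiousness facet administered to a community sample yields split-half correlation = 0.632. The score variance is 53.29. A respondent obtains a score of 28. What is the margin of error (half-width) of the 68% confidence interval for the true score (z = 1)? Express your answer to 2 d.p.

σ = 53.29^(1/2) = 7.3000
Spearman-Brown: r = 2(0.632) / (1 + 0.632) = 1.2640 / 1.6320 ≈ 0.7745
The standard error of measurement is 7.3000×√(1 − 0.7745) ≈ 7.3000×0.4749 ≈ 3.4665.
Half-width = 1×3.4665 ≈ 3.4665

3.47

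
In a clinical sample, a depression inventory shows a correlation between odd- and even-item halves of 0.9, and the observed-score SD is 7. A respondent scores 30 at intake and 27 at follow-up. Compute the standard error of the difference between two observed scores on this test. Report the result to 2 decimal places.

2.27

r_full = 2·0.9 / (1 + 0.9) ≃ 0.9474
SEM = 7.0000*√(1 − 0.9474) ≃ 1.6059
SE_diff = √2 * SEM ≃ 2.2711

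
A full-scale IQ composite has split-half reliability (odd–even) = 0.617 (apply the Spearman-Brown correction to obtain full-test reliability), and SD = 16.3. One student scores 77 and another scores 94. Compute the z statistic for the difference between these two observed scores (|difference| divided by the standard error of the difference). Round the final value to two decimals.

r_full = 2·0.617 / (1 + 0.617) ≈ 0.7631
SEM = 16.3000 * √(1 − 0.7631) = 16.3000 * √0.2369 ≈ 16.3000 * 0.4867 ≈ 7.9329
SE_diff = SEM * √2 ≈ 7.9329 * 1.4142 ≈ 11.2188
z = |77 − 94| / 11.2188 = 17 / 11.2188 ≈ 1.5153

1.52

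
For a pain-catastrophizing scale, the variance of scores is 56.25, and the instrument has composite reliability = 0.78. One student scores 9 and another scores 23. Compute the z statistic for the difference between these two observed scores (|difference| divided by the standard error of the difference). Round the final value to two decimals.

2.81

SD = √56.25 ≈ 7.5000
SEM = 7.5000×√(1 − 0.7800) ≈ 3.5178
SE_diff = √2 × SEM ≈ 4.9749
z = |9 − 23| / 4.9749 = 14 / 4.9749 ≈ 2.8141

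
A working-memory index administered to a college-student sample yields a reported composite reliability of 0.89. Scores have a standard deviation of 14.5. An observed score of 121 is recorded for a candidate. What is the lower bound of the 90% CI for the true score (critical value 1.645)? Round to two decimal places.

113.09

SEM = 14.50000·√(1 − 0.89000) ≈ 4.80911
Margin = 1.645 · 4.80911 ≈ 7.91098
Lower bound: 121 − 7.91098 = 113.08902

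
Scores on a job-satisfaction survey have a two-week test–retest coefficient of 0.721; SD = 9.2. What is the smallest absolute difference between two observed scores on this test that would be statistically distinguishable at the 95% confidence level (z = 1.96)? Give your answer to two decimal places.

SEM = 9.20000 · √(1 − 0.72100) = 9.20000 · √0.27900 ≈ 9.20000 · 0.52820 ≈ 4.85948
SE_diff = SEM · √2 ≈ 4.85948 · 1.41421 ≈ 6.87234
Minimum reliable difference = 1.96 · SE_diff ≈ 1.96 · 6.87234 ≈ 13.46980

13.47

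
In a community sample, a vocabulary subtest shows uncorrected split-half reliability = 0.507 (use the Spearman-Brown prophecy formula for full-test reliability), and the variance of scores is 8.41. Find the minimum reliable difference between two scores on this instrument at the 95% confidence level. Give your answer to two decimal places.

4.60

σ = 8.41^(1/2) = 2.90000
Full-length reliability (Spearman-Brown) = 2(0.507)/(1+0.507) ≃ 0.67286
SEM = 2.90000 * √(1 − 0.67286) = 2.90000 * √0.32714 ≃ 2.90000 * 0.57196 ≃ 1.65869
Standard error of the difference = 1.65869·√2 ≃ 2.34574
Smallest detectable difference = 1.96*2.34574 ≃ 4.59765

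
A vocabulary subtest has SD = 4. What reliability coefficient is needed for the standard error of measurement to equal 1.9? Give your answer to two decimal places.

r = 1 − (SEM / SD)² = 1 − (1.900 / 4)² ≃ 1 − 0.226 ≃ 0.774

0.77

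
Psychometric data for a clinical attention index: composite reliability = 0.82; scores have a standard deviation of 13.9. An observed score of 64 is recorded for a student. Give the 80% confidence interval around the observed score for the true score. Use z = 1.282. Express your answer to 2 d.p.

[56.44, 71.56]

The standard error of measurement is 13.90000×√(1 − 0.82000) ≃ 13.90000×0.42426 ≃ 5.89727.
Margin = 1.282 × 5.89727 ≃ 7.56030
CI = 64 ± 7.56030 → [56.43970, 71.56030]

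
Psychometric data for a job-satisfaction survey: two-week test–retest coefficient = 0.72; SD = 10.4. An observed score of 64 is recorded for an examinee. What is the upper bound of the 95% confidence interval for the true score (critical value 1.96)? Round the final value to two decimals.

74.79

SEM = 10.4000×√(1 − 0.7200) ≈ 5.5032
Margin = 1.96 × 5.5032 ≈ 10.7862
Upper limit = 64 + 10.7862 ≈ 74.7862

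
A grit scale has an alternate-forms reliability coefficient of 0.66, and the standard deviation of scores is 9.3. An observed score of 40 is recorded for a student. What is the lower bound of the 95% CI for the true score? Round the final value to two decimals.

29.37

SEM = 9.3000*√(1 − 0.6600) ≈ 5.4228
1.96 * SEM ≈ 10.6287
Lower bound: 40 − 10.6287 = 29.3713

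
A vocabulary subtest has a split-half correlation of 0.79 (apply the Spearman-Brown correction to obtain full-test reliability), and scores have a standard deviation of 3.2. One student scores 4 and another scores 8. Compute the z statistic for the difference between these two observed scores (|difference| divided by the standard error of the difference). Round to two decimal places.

2.58

r_full = 2·0.79 / (1 + 0.79) ≈ 0.8827
The standard error of measurement is 3.2000×√(1 − 0.8827) ≈ 3.2000×0.3425 ≈ 1.0961.
SE_diff = √2 × SEM ≈ 1.5501
z = |4 − 8| / 1.5501 = 4 / 1.5501 ≈ 2.5805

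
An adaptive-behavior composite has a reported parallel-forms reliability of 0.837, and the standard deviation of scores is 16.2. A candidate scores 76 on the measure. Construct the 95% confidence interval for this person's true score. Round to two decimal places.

[63.18, 88.82]

The standard error of measurement is 16.2000*√(1 − 0.8370) ≈ 16.2000*0.4037 ≈ 6.5405.
Half-width = 1.96*6.5405 ≈ 12.8193
95% CI: 76 ± 12.8193 = [63.1807, 88.8193]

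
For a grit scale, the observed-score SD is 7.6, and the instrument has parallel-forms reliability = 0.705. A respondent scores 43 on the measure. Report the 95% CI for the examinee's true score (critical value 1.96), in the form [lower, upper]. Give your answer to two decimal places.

SEM = 7.6000 · √(1 − 0.7050) = 7.6000 · √0.2950 ≈ 7.6000 · 0.5431 ≈ 4.1279
Margin = 1.96 · 4.1279 ≈ 8.0906
95% CI: 43 ± 8.0906 = [34.9094, 51.0906]

[34.91, 51.09]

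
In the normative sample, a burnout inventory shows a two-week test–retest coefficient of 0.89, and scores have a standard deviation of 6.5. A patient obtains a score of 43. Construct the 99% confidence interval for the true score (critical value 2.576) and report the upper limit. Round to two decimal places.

48.55

SEM = 6.5000 * √(1 − 0.8900) = 6.5000 * √0.1100 ≃ 6.5000 * 0.3317 ≃ 2.1558
Half-width = 2.576*2.1558 ≃ 5.5534
Upper limit = 43 + 5.5534 ≃ 48.5534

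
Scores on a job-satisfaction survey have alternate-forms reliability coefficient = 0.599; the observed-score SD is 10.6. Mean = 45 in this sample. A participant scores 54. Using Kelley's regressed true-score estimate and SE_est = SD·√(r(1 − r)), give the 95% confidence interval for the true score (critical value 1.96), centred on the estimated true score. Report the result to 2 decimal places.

Estimated true score = 0.5990×54 + (1 − 0.5990)×45 ≃ 50.3910
SE_est = 10.6000·√[r(1 − r)] ≃ 5.1951
95% CI: 50.3910 ± 10.1823 ≃ (40.2087, 60.5733)

[40.21, 60.57]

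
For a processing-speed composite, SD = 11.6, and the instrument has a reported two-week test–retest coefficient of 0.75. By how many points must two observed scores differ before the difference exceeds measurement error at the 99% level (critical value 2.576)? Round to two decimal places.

21.13

SEM = 11.600 · √(1 − 0.750) = 11.600 · √0.250 ≈ 11.600 · 0.500 ≈ 5.800
SE_diff = √2 · SEM ≈ 8.202
Minimum reliable difference = 2.576 · SE_diff ≈ 2.576 · 8.202 ≈ 21.129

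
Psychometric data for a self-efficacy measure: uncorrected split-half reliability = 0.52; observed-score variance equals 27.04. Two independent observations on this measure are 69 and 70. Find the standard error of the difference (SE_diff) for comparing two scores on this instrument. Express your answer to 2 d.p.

4.13

SD = √27.04 ≈ 5.20000
Spearman-Brown: r = 2(0.52) / (1 + 0.52) = 1.04000 / 1.52000 ≈ 0.68421
SEM = 5.20000 × √(1 − 0.68421) = 5.20000 × √0.31579 ≈ 5.20000 × 0.56195 ≈ 2.92215
Standard error of the difference = 2.92215·√2 ≈ 4.13254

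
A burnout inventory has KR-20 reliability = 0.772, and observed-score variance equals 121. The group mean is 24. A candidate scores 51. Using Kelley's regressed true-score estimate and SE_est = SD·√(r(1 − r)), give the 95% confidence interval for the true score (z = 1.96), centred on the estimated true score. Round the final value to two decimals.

[35.80, 53.89]

σ = 121^(1/2) = 11.000
T̂ = 0.772(51) + 0.228(24) ≃ 44.844
SE_est = 11.000×√(0.772×0.228) ≃ 4.615
CI = 44.844 ± 1.96 × 4.615 → [35.799, 53.889]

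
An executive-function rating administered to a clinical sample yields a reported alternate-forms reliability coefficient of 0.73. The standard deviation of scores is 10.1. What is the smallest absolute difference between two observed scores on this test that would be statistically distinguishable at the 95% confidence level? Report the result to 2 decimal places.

The standard error of measurement is 10.100*√(1 − 0.730) ≈ 10.100*0.520 ≈ 5.248.
Standard error of the difference = 5.248·√2 ≈ 7.422
Minimum reliable difference = 1.96 * SE_diff ≈ 1.96 * 7.422 ≈ 14.547

14.55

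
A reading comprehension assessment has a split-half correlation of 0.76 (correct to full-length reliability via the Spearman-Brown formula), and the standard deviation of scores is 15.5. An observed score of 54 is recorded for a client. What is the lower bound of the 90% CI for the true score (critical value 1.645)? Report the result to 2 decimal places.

44.58

Spearman-Brown: r = 2(0.76) / (1 + 0.76) = 1.5200 / 1.7600 ≃ 0.8636
SEM = 15.5000 * √(1 − 0.8636) = 15.5000 * √0.1364 ≃ 15.5000 * 0.3693 ≃ 5.7238
Half-width = 1.645*5.7238 ≃ 9.4156
Lower limit = 54 − 9.4156 ≃ 44.5844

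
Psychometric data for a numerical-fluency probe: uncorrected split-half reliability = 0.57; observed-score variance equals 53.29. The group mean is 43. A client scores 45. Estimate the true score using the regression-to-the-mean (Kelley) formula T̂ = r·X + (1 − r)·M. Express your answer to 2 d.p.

44.45

r_full = 2·0.57 / (1 + 0.57) ≈ 0.7261
Estimated true score = 0.7261*45 + (1 − 0.7261)*43 ≈ 44.4522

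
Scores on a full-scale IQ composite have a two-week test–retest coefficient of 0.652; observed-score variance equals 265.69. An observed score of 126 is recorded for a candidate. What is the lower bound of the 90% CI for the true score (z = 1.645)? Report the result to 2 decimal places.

110.18

σ = 265.69^(1/2) = 16.300
SEM = 16.300·√(1 − 0.652) ≈ 9.616
Half-width = 1.645·9.616 ≈ 15.818
Lower bound: 126 − 15.818 = 110.182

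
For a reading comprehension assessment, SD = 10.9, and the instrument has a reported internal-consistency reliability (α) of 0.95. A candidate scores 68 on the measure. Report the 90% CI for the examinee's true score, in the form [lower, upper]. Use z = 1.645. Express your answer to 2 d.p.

[63.99, 72.01]

SEM = 10.9000 * √(1 − 0.9500) = 10.9000 * √0.0500 ≈ 10.9000 * 0.2236 ≈ 2.4373
Half-width = 1.645*2.4373 ≈ 4.0094
90% CI: 68 ± 4.0094 = [63.9906, 72.0094]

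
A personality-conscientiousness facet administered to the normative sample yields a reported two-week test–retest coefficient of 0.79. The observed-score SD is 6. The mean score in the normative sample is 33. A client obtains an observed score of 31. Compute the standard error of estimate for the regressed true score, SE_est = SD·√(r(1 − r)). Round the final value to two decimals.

SE_est = SD × √(r(1 − r)) = 6.0000 × √0.1659 ≈ 6.0000 × 0.4073 ≈ 2.4438

2.44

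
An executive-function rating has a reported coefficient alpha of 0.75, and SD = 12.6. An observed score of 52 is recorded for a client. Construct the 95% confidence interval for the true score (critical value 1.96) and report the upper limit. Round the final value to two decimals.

SEM = 12.6000 * √(1 − 0.7500) = 12.6000 * √0.2500 ≈ 12.6000 * 0.5000 ≈ 6.3000
Half-width = 1.96*6.3000 ≈ 12.3480
Upper bound: 52 + 12.3480 = 64.3480

64.35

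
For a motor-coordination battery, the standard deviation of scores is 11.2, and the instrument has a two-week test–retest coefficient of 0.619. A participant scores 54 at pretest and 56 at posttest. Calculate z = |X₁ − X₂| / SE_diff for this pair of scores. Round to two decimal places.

0.20

SEM = 11.2000*√(1 − 0.6190) ≈ 6.9132
Standard error of the difference = 6.9132·√2 ≈ 9.7768
z = |54 − 56| / 9.7768 = 2 / 9.7768 ≈ 0.2046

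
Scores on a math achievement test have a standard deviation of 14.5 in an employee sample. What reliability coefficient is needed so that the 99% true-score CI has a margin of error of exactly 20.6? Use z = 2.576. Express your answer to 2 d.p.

0.70

Required SEM = 20.6 / 2.576 ≈ 7.99689
Required reliability = 1 − (SEM/SD)² = 1 − 0.30416 ≈ 0.69584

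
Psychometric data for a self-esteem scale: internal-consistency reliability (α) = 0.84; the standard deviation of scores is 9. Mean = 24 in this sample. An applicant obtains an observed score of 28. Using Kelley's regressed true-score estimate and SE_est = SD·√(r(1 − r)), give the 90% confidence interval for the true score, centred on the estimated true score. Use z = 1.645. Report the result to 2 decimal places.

[21.93, 32.79]

Estimated true score = 0.8400*28 + (1 − 0.8400)*24 ≈ 27.3600
SE_est = SD * √(r(1 − r)) = 9.0000 * √0.1344 ≈ 9.0000 * 0.3666 ≈ 3.2995
90% CI: 27.3600 ± 5.4276 ≈ (21.9324, 32.7876)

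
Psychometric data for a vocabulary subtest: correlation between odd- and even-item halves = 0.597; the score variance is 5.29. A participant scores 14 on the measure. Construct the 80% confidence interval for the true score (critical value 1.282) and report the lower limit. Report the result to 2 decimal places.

SD = √5.29 ≃ 2.300
r_full = 2·0.597 / (1 + 0.597) ≃ 0.748
The standard error of measurement is 2.300×√(1 − 0.748) ≃ 2.300×0.502 ≃ 1.155.
Margin = 1.282 × 1.155 ≃ 1.481
Lower limit = 14 − 1.481 ≃ 12.519

12.52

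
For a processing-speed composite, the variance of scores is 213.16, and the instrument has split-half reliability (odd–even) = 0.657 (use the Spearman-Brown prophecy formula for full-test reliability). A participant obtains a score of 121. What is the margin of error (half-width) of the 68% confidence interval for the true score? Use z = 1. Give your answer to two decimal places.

SD = √213.16 = 14.60000
Full-length reliability (Spearman-Brown) = 2(0.657)/(1+0.657) ≃ 0.79300
SEM = 14.60000×√(1 − 0.79300) ≃ 6.64261
Half-width = 1×6.64261 ≃ 6.64261

6.64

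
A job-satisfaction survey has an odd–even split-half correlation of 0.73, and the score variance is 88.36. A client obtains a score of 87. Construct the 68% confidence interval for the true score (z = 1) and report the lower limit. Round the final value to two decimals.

83.29

σ = 88.36^(1/2) = 9.40000
Spearman-Brown: r = 2(0.73) / (1 + 0.73) = 1.46000 / 1.73000 ≃ 0.84393
SEM = 9.40000 · √(1 − 0.84393) = 9.40000 · √0.15607 ≃ 9.40000 · 0.39506 ≃ 3.71353
Margin = 1 · 3.71353 ≃ 3.71353
Lower bound: 87 − 3.71353 = 83.28647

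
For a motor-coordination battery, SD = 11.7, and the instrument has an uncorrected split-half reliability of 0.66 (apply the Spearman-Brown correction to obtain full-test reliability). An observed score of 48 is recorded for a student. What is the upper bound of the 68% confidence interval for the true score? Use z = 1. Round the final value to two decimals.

r_full = 2·0.66 / (1 + 0.66) ≈ 0.795
SEM = 11.700 * √(1 − 0.795) = 11.700 * √0.205 ≈ 11.700 * 0.453 ≈ 5.295
1 * SEM ≈ 5.295
Upper limit = 48 + 5.295 ≈ 53.295

53.30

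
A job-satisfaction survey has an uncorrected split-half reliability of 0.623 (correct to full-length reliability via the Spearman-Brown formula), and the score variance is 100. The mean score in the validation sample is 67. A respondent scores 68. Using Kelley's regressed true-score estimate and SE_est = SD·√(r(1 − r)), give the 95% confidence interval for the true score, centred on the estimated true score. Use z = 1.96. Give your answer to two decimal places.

σ = 100^(1/2) = 10.0000
Full-length reliability (Spearman-Brown) = 2(0.623)/(1+0.623) ≃ 0.7677
T̂ = 0.7677(68) + 0.2323(67) ≃ 67.7677
SE_est = SD * √(r(1 − r)) = 10.0000 * √0.1783 ≃ 10.0000 * 0.4223 ≃ 4.2229
CI = 67.7677 ± 1.96 * 4.2229 → [59.4908, 76.0446]

[59.49, 76.04]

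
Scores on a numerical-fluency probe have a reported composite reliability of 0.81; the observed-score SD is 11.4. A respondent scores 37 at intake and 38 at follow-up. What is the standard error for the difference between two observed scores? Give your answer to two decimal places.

SEM = 11.4000 × √(1 − 0.8100) = 11.4000 × √0.1900 ≈ 11.4000 × 0.4359 ≈ 4.9691
Standard error of the difference = 4.9691·√2 ≈ 7.0274

7.03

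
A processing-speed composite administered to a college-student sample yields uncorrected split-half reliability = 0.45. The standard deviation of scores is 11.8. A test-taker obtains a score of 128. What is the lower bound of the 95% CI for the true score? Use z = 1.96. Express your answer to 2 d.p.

113.76

r_full = 2·0.45 / (1 + 0.45) ≈ 0.6207
SEM = 11.8000 * √(1 − 0.6207) = 11.8000 * √0.3793 ≈ 11.8000 * 0.6159 ≈ 7.2674
Margin = 1.96 * 7.2674 ≈ 14.2441
Lower bound: 128 − 14.2441 = 113.7559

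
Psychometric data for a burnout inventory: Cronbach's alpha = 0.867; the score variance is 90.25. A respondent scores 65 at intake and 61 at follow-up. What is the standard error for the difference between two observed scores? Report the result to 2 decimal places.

SD = √90.25 ≃ 9.5000
SEM = 9.5000 * √(1 − 0.8670) = 9.5000 * √0.1330 ≃ 9.5000 * 0.3647 ≃ 3.4646
SE_diff = √2 * SEM ≃ 4.8996

4.90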